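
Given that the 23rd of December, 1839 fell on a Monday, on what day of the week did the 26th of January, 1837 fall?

Count forward from the earlier date (January 26, 1837) to the later (December 23, 1839):
January 26, 1837 → January 26, 1838: 365 days.
January 26, 1838 → January 26, 1839: 365 days.
January 1839: 31 − 26 = 5 days remain.
Then 10 full months totalling 303 days.
December 1–23, 1839: 23 days.
Residual: 331 days.
Total: 1061 days.
1061 mod 7 = 4, so 4 days before Monday is Thursday.

Thursday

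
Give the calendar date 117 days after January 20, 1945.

May 17, 1945

Count 117 days after January 20, 1945:
January 1945: 31 − 20 = 11 days remain.
Then February 1945 (28), March (31), April (30): 28 + 31 + 30 = 89 days.
May 1–17, 1945: 17 days.
Total: 11 + 89 + 17 = 117 days.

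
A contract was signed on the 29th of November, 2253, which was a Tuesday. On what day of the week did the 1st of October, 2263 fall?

Day-of-year of November 29, 2253: 333.
Day-of-year of October 1, 2263: 274.
2253 has 365 days, so 365 − 333 = 32 days remain in 2253.
Full years 2254–2262: 7 common + 2 leap = 7×365 + 2×366 = 3287 days.
Total: 32 + 3287 + 274 = 3593 days.
3593 mod 7 = 2, so 2 days after Tuesday is Thursday.

Thursday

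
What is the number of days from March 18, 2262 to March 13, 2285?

Day-of-year of March 18, 2262: 77.
Day-of-year of March 13, 2285: 72.
2262 has 365 days, so 365 − 77 = 288 days remain in 2262.
Full years 2263–2284: 16 common + 6 leap = 16×365 + 6×366 = 8036 days.
Total: 288 + 8036 + 72 = 8396 days.

8396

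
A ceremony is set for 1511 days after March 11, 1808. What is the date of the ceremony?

April 30, 1812

Count 1511 days after March 11, 1808:
March 11, 1808 → March 11, 1809: 365 days.
March 11, 1809 → March 11, 1810: 365 days.
March 11, 1810 → March 11, 1811: 365 days.
March 11, 1811 → March 11, 1812: 366 days (1812 is a leap year).
March 1812: 31 − 11 = 20 days remain.
April 1–30, 1812: 30 days.
Residual: 50 days.
Total: 1511 days.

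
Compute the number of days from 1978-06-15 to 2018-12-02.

From June 15, 1978 to June 15, 2018: 40 years, of which 10 contain a Feb 29 — 30×365 + 10×366 = 14610 days.
(2000 is a leap year (divisible by 400).)
June 2018: 30 − 15 = 15 days remain.
Then July (31), August (31), September (30), October (31), November (30): 31 + 31 + 30 + 31 + 30 = 153 days.
December 1–2, 2018: 2 days.
Residual: 170 days.
Total: 14780 days.

14780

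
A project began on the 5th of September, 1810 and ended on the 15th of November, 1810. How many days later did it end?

71

September 1810: 30 − 5 = 25 days remain.
Then October (31): 31 days.
November 1–15, 1810: 15 days.
Total: 25 + 31 + 15 = 71 days.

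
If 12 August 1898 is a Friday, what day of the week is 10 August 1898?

Wednesday

Count forward from the earlier date (August 10, 1898) to the later (August 12, 1898):
Within August 1898: 12 − 10 = 2 days.
2 mod 7 = 2, so 2 days before Friday is Wednesday.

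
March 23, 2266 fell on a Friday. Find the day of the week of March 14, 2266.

Count forward from the earlier date (March 14, 2266) to the later (March 23, 2266):
Within March 2266: 23 − 14 = 9 days.
9 mod 7 = 2, so 2 days before Friday is Wednesday.

Wednesday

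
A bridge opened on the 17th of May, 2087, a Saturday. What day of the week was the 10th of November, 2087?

Monday

May 2087: 31 − 17 = 14 days remain.
Then June (30), July (31), August (31), September (30), October (31): 30 + 31 + 31 + 30 + 31 = 153 days.
November 1–10, 2087: 10 days.
Total: 14 + 153 + 10 = 177 days.
177 mod 7 = 2, so 2 days after Saturday is Monday.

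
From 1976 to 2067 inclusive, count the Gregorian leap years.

23

Years divisible by 4: 1976, 1980, …, 2064 — 23 in all.
2000 is divisible by 400, so still leap.
No century exceptions apply. Count: 23.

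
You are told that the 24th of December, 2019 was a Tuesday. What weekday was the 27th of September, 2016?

Count forward from the earlier date (September 27, 2016) to the later (December 24, 2019):
September 27, 2016 → September 27, 2017: 365 days.
September 27, 2017 → September 27, 2018: 365 days.
September 27, 2018 → September 27, 2019: 365 days.
September 2019: 30 − 27 = 3 days remain.
Then October (31), November (30): 31 + 30 = 61 days.
December 1–24, 2019: 24 days.
Residual: 88 days.
Total: 1183 days.
1183 is a multiple of 7, so the 27th of September, 2016 falls on the same weekday: Tuesday.

Tuesday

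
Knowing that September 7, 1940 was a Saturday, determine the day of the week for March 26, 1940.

Count forward from the earlier date (March 26, 1940) to the later (September 7, 1940):
March 1940: 31 − 26 = 5 days remain.
Then April (30), May (31), June (30), July (31), August (31): 30 + 31 + 30 + 31 + 31 = 153 days.
September 1–7, 1940: 7 days.
Total: 5 + 153 + 7 = 165 days.
165 mod 7 = 4, so 4 days before Saturday is Tuesday.

Tuesday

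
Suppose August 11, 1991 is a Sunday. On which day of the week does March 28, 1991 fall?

Count forward from the earlier date (March 28, 1991) to the later (August 11, 1991):
March 1991: 31 − 28 = 3 days remain.
Then April (30), May (31), June (30), July (31): 30 + 31 + 30 + 31 = 122 days.
August 1–11, 1991: 11 days.
Total: 3 + 122 + 11 = 136 days.
136 mod 7 = 3, so 3 days before Sunday is Thursday.

Thursday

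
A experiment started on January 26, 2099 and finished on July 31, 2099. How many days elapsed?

186

January 2099: 31 − 26 = 5 days remain.
Then February 2099 (28), March (31), April (30), May (31), June (30): 28 + 31 + 30 + 31 + 30 = 150 days.
July 1–31, 2099: 31 days.
Total: 5 + 150 + 31 = 186 days.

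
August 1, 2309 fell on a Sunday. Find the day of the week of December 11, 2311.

August 2309: 31 − 1 = 30 days remain.
Then 27 full months totalling 821 days.
December 1–11, 2311: 11 days.
Total: 30 + 821 + 11 = 862 days.
862 mod 7 = 1, so 1 day after Sunday is Monday.

Monday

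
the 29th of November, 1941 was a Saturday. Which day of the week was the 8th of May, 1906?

Count forward from the earlier date (May 8, 1906) to the later (November 29, 1941):
Day-of-year of May 8, 1906: 128.
Day-of-year of November 29, 1941: 333.
1906 has 365 days, so 365 − 128 = 237 days remain in 1906.
Full years 1907–1940: 25 common + 9 leap = 25×365 + 9×366 = 12419 days.
Total: 237 + 12419 + 333 = 12989 days.
12989 mod 7 = 4, so 4 days before Saturday is Tuesday.

Tuesday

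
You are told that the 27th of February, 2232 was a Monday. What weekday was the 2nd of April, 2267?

From February 27, 2232 to February 27, 2267: 35 years, of which 9 contain a Feb 29 — 26×365 + 9×366 = 12784 days.
February 2267: 28 − 27 = 1 day remains (2267 is not a leap year, so February has 28 days).
Then March (31): 31 days.
April 1–2, 2267: 2 days.
Residual: 34 days.
Total: 12818 days.
12818 mod 7 = 1, so 1 day after Monday is Tuesday.

Tuesday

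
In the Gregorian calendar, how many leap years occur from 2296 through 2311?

3

Years divisible by 4 in [2296, 2311]: 2296, 2300, 2304, 2308.
Of these, 2300 is divisible by 100 but not 400, so not leap.
Leap years: 4 − 1 = 3.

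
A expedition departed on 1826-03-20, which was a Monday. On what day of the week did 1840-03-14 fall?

Day-of-year of March 20, 1826: 79.
Day-of-year of March 14, 1840: 74.
1826 has 365 days, so 365 − 79 = 286 days remain in 1826.
Full years 1827–1839: 10 common + 3 leap = 10×365 + 3×366 = 4748 days.
Total: 286 + 4748 + 74 = 5108 days.
5108 mod 7 = 5, so 5 days after Monday is Saturday.

Saturday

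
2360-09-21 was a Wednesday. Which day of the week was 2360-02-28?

Count forward from the earlier date (February 28, 2360) to the later (September 21, 2360):
February 2360: 29 − 28 = 1 day remains (2360 is a leap year, so February has 29 days).
Then March (31), April (30), May (31), June (30), July (31), August (31): 31 + 30 + 31 + 30 + 31 + 31 = 184 days.
September 1–21, 2360: 21 days.
Total: 1 + 184 + 21 = 206 days.
206 mod 7 = 3, so 3 days before Wednesday is Sunday.

Sunday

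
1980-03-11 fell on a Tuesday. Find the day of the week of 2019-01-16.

Wednesday

Day-of-year of March 11, 1980: 71.
Day-of-year of January 16, 2019: 16.
1980 has 366 days, so 366 − 71 = 295 days remain in 1980.
Full years 1981–2018: 29 common + 9 leap = 29×365 + 9×366 = 13879 days.
Total: 295 + 13879 + 16 = 14190 days.
14190 mod 7 = 1, so 1 day after Tuesday is Wednesday.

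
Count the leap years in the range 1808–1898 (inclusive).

Years divisible by 4: 1808, 1812, …, 1896 — 23 in all.
No century exceptions apply. Count: 23.

23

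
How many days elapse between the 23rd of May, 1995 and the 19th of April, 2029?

Day-of-year of May 23, 1995: 143.
Day-of-year of April 19, 2029: 109.
1995 has 365 days, so 365 − 143 = 222 days remain in 1995.
Full years 1996–2028: 24 common + 9 leap = 24×365 + 9×366 = 12054 days.
Total: 222 + 12054 + 109 = 12385 days.

12385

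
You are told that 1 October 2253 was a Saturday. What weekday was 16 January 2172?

Thursday

Count forward from the earlier date (January 16, 2172) to the later (October 1, 2253):
From January 16, 2172 to January 16, 2253: 81 years, of which 20 contain a Feb 29 — 61×365 + 20×366 = 29585 days.
(2200 is not a leap year (divisible by 100 but not 400).)
January 2253: 31 − 16 = 15 days remain.
Then February 2253 (28), March (31), April (30), May (31), June (30), July (31), August (31), September (30): 28 + 31 + 30 + 31 + 30 + 31 + 31 + 30 = 242 days.
October 1, 2253: 1 day.
Residual: 258 days.
Total: 29843 days.
29843 mod 7 = 2, so 2 days before Saturday is Thursday.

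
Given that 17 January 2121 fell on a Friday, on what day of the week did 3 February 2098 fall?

Monday

Count forward from the earlier date (February 3, 2098) to the later (January 17, 2121):
From February 3, 2098 to February 3, 2120: 22 years, of which 4 contain a Feb 29 — 18×365 + 4×366 = 8034 days.
(2100 is not a leap year (divisible by 100 but not 400).)
February 2120: 29 − 3 = 26 days remain (2120 is a leap year, so February has 29 days).
Then 10 full months totalling 306 days.
January 1–17, 2121: 17 days.
Residual: 349 days.
Total: 8383 days.
8383 mod 7 = 4, so 4 days before Friday is Monday.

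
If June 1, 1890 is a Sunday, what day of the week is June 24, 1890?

Tuesday

Within June 1890: 24 − 1 = 23 days.
23 mod 7 = 2, so 2 days after Sunday is Tuesday.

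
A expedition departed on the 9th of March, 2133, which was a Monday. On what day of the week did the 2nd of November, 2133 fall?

March 2133: 31 − 9 = 22 days remain.
Then April (30), May (31), June (30), July (31), August (31), September (30), October (31): 30 + 31 + 30 + 31 + 31 + 30 + 31 = 214 days.
November 1–2, 2133: 2 days.
Total: 22 + 214 + 2 = 238 days.
238 is a multiple of 7, so the 2nd of November, 2133 falls on the same weekday: Monday.

Monday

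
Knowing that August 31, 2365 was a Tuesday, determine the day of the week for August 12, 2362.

Count forward from the earlier date (August 12, 2362) to the later (August 31, 2365):
August 12, 2362 → August 12, 2363: 365 days.
August 12, 2363 → August 12, 2364: 366 days (2364 is a leap year).
August 12, 2364 → August 12, 2365: 365 days.
Within August 2365: 31 − 12 = 19 days.
Total: 1115 days.
1115 mod 7 = 2, so 2 days before Tuesday is Sunday.

Sunday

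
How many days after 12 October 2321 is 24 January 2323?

469

October 2321: 31 − 12 = 19 days remain.
Then 14 full months totalling 426 days.
January 1–24, 2323: 24 days.
Total: 19 + 426 + 24 = 469 days.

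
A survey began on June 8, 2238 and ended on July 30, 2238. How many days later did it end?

52

June 2238: 30 − 8 = 22 days remain.
July 1–30, 2238: 30 days.
Total: 22 + 30 = 52 days.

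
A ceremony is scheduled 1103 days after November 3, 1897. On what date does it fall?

November 11, 1900

Count 1103 days after November 3, 1897:
November 3, 1897 → November 3, 1898: 365 days.
November 3, 1898 → November 3, 1899: 365 days.
November 3, 1899 → November 3, 1900: 365 days (1900 is not a leap year (divisible by 100 but not 400)).
Within November 1900: 11 − 3 = 8 days.
Total: 1103 days.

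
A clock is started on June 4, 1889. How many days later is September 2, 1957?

From June 4, 1889 to June 4, 1957: 68 years, of which 16 contain a Feb 29 — 52×365 + 16×366 = 24836 days.
(1900 is not a leap year (divisible by 100 but not 400).)
June 1957: 30 − 4 = 26 days remain.
Then July (31), August (31): 31 + 31 = 62 days.
September 1–2, 1957: 2 days.
Residual: 90 days.
Total: 24926 days.

24926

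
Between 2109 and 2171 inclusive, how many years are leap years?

15

Years divisible by 4: 2112, 2116, …, 2168 — 15 in all.
No century exceptions apply. Count: 15.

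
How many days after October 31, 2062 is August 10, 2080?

6493

Day-of-year of October 31, 2062: 304.
Day-of-year of August 10, 2080: 223.
2062 has 365 days, so 365 − 304 = 61 days remain in 2062.
Full years 2063–2079: 13 common + 4 leap = 13×365 + 4×366 = 6209 days.
Total: 61 + 6209 + 223 = 6493 days.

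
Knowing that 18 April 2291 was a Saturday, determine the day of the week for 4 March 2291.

Count forward from the earlier date (March 4, 2291) to the later (April 18, 2291):
March 2291: 31 − 4 = 27 days remain.
April 1–18, 2291: 18 days.
Total: 27 + 18 = 45 days.
45 mod 7 = 3, so 3 days before Saturday is Wednesday.

Wednesday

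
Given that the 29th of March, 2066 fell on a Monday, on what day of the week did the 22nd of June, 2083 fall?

Tuesday

From March 29, 2066 to March 29, 2083: 17 years, of which 4 contain a Feb 29 — 13×365 + 4×366 = 6209 days.
March 2083: 31 − 29 = 2 days remain.
Then April (30), May (31): 30 + 31 = 61 days.
June 1–22, 2083: 22 days.
Residual: 85 days.
Total: 6294 days.
6294 mod 7 = 1, so 1 day after Monday is Tuesday.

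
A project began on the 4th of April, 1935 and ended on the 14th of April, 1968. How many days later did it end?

12064

Day-of-year of April 4, 1935: 94.
Day-of-year of April 14, 1968: 105.
1935 has 365 days, so 365 − 94 = 271 days remain in 1935.
Full years 1936–1967: 24 common + 8 leap = 24×365 + 8×366 = 11688 days.
Total: 271 + 11688 + 105 = 12064 days.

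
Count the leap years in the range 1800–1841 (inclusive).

Years divisible by 4 in [1800, 1841]: 1800, 1804, 1808, 1812, 1816, 1820, 1824, 1828, 1832, 1836, 1840.
Of these, 1800 is divisible by 100 but not 400, so not leap.
Leap years: 11 − 1 = 10.

10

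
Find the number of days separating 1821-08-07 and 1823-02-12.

554

August 1821: 31 − 7 = 24 days remain.
Then 17 full months totalling 518 days.
February 1–12, 1823: 12 days (1823 is not a leap year).
Total: 24 + 518 + 12 = 554 days.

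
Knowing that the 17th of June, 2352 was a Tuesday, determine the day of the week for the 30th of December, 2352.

June 2352: 30 − 17 = 13 days remain.
Then July (31), August (31), September (30), October (31), November (30): 31 + 31 + 30 + 31 + 30 = 153 days.
December 1–30, 2352: 30 days.
Total: 13 + 153 + 30 = 196 days.
196 is a multiple of 7, so the 30th of December, 2352 falls on the same weekday: Tuesday.

Tuesday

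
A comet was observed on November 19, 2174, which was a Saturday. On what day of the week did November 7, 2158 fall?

Tuesday

Count forward from the earlier date (November 7, 2158) to the later (November 19, 2174):
Day-of-year of November 7, 2158: 311.
Day-of-year of November 19, 2174: 323.
2158 has 365 days, so 365 − 311 = 54 days remain in 2158.
Full years 2159–2173: 11 common + 4 leap = 11×365 + 4×366 = 5479 days.
Total: 54 + 5479 + 323 = 5856 days.
5856 mod 7 = 4, so 4 days before Saturday is Tuesday.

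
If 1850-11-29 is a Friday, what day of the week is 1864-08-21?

Day-of-year of November 29, 1850: 333.
Day-of-year of August 21, 1864: 234.
1850 has 365 days, so 365 − 333 = 32 days remain in 1850.
Full years 1851–1863: 10 common + 3 leap = 10×365 + 3×366 = 4748 days.
Total: 32 + 4748 + 234 = 5014 days.
5014 mod 7 = 2, so 2 days after Friday is Sunday.

Sunday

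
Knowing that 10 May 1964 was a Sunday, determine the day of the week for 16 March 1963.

Count forward from the earlier date (March 16, 1963) to the later (May 10, 1964):
March 16, 1963 → March 16, 1964: 366 days (1964 is a leap year).
March 1964: 31 − 16 = 15 days remain.
Then April (30): 30 days.
May 1–10, 1964: 10 days.
Residual: 55 days.
Total: 421 days.
421 mod 7 = 1, so 1 day before Sunday is Saturday.

Saturday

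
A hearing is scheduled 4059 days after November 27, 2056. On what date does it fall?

January 8, 2068

Count 4059 days after November 27, 2056:
Day-of-year of November 27, 2056: 332.
Day-of-year of January 8, 2068: 8.
2056 has 366 days, so 366 − 332 = 34 days remain in 2056.
Full years 2057–2067: 9 common + 2 leap = 9×365 + 2×366 = 4017 days.
Total: 34 + 4017 + 8 = 4059 days.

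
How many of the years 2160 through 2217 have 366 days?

Years divisible by 4: 2160, 2164, …, 2216 — 15 in all.
Of these, 2200 is divisible by 100 but not 400, so not leap.
Leap years: 15 − 1 = 14.

14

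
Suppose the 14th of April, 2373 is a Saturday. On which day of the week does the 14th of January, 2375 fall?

Tuesday

April 14, 2373 → April 14, 2374: 365 days.
April 2374: 30 − 14 = 16 days remain.
Then May (31), June (30), July (31), August (31), September (30), October (31), November (30), December (31): 31 + 30 + 31 + 31 + 30 + 31 + 30 + 31 = 245 days.
January 1–14, 2375: 14 days.
Residual: 275 days.
Total: 640 days.
640 mod 7 = 3, so 3 days after Saturday is Tuesday.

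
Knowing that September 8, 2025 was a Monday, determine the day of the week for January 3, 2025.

Count forward from the earlier date (January 3, 2025) to the later (September 8, 2025):
January 2025: 31 − 3 = 28 days remain.
Then February 2025 (28), March (31), April (30), May (31), June (30), July (31), August (31): 28 + 31 + 30 + 31 + 30 + 31 + 31 = 212 days.
September 1–8, 2025: 8 days.
Total: 28 + 212 + 8 = 248 days.
248 mod 7 = 3, so 3 days before Monday is Friday.

Friday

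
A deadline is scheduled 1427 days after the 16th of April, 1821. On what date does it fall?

the 13th of March, 1825

Count 1427 days after April 16, 1821:
April 16, 1821 → April 16, 1822: 365 days.
April 16, 1822 → April 16, 1823: 365 days.
April 16, 1823 → April 16, 1824: 366 days (1824 is a leap year).
April 1824: 30 − 16 = 14 days remain.
Then 10 full months totalling 304 days.
March 1–13, 1825: 13 days.
Residual: 331 days.
Total: 1427 days.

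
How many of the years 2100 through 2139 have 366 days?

9

Years divisible by 4 in [2100, 2139]: 2100, 2104, 2108, 2112, 2116, 2120, 2124, 2128, 2132, 2136.
Of these, 2100 is divisible by 100 but not 400, so not leap.
Leap years: 10 − 1 = 9.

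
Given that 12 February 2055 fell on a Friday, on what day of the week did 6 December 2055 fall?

February 2055: 28 − 12 = 16 days remain (2055 is not a leap year, so February has 28 days).
Then 9 full months totalling 275 days.
December 1–6, 2055: 6 days.
Total: 16 + 275 + 6 = 297 days.
297 mod 7 = 3, so 3 days after Friday is Monday.

Monday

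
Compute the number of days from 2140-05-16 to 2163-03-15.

8338

From May 16, 2140 to May 16, 2162: 22 years, of which 5 contain a Feb 29 — 17×365 + 5×366 = 8035 days.
May 2162: 31 − 16 = 15 days remain.
Then 9 full months totalling 273 days.
March 1–15, 2163: 15 days.
Residual: 303 days.
Total: 8338 days.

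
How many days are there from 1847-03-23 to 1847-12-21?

273

March 1847: 31 − 23 = 8 days remain.
Then April (30), May (31), June (30), July (31), August (31), September (30), October (31), November (30): 30 + 31 + 30 + 31 + 31 + 30 + 31 + 30 = 244 days.
December 1–21, 1847: 21 days.
Total: 8 + 244 + 21 = 273 days.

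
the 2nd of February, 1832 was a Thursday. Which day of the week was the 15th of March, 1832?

Thursday

February 1832: 29 − 2 = 27 days remain (1832 is a leap year, so February has 29 days).
March 1–15, 1832: 15 days.
Total: 27 + 15 = 42 days.
42 is a multiple of 7, so the 15th of March, 1832 falls on the same weekday: Thursday.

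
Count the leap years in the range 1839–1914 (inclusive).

Years divisible by 4: 1840, 1844, …, 1912 — 19 in all.
Of these, 1900 is divisible by 100 but not 400, so not leap.
Leap years: 19 − 1 = 18.

18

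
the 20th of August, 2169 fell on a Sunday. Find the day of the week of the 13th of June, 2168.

Monday

Count forward from the earlier date (June 13, 2168) to the later (August 20, 2169):
June 13, 2168 → June 13, 2169: 365 days.
June 2169: 30 − 13 = 17 days remain.
Then July (31): 31 days.
August 1–20, 2169: 20 days.
Residual: 68 days.
Total: 433 days.
433 mod 7 = 6, so 6 days before Sunday is Monday.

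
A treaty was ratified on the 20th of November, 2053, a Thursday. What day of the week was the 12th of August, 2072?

From November 20, 2053 to November 20, 2071: 18 years, of which 4 contain a Feb 29 — 14×365 + 4×366 = 6574 days.
November 2071: 30 − 20 = 10 days remain.
Then December (31), January (31), February 2072 (29), March (31), April (30), May (31), June (30), July (31): 31 + 31 + 29 + 31 + 30 + 31 + 30 + 31 = 244 days.
August 1–12, 2072: 12 days.
Residual: 266 days.
Total: 6840 days.
6840 mod 7 = 1, so 1 day after Thursday is Friday.

Friday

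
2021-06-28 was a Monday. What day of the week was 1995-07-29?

Count forward from the earlier date (July 29, 1995) to the later (June 28, 2021):
From July 29, 1995 to July 29, 2020: 25 years, of which 7 contain a Feb 29 — 18×365 + 7×366 = 9132 days.
(2000 is a leap year (divisible by 400).)
July 2020: 31 − 29 = 2 days remain.
Then 10 full months totalling 304 days.
June 1–28, 2021: 28 days.
Residual: 334 days.
Total: 9466 days.
9466 mod 7 = 2, so 2 days before Monday is Saturday.

Saturday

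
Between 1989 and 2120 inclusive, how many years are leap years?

Years divisible by 4: 1992, 1996, …, 2120 — 33 in all.
Of these, 2100 is divisible by 100 but not 400, so not leap.
2000 is divisible by 400, so still leap.
Leap years: 33 − 1 = 32.

32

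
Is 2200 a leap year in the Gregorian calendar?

No

2200 is not a leap year (divisible by 100 but not 400).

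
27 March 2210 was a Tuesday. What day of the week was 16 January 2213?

Day-of-year of March 27, 2210: 86.
Day-of-year of January 16, 2213: 16.
2210 has 365 days, so 365 − 86 = 279 days remain in 2210.
Full years: 2211: 365; 2212: 366. Sum = 731.
Total: 279 + 731 + 16 = 1026 days.
1026 mod 7 = 4, so 4 days after Tuesday is Saturday.

Saturday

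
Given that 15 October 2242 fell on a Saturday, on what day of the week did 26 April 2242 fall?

Count forward from the earlier date (April 26, 2242) to the later (October 15, 2242):
April 2242: 30 − 26 = 4 days remain.
Then May (31), June (30), July (31), August (31), September (30): 31 + 30 + 31 + 31 + 30 = 153 days.
October 1–15, 2242: 15 days.
Total: 4 + 153 + 15 = 172 days.
172 mod 7 = 4, so 4 days before Saturday is Tuesday.

Tuesday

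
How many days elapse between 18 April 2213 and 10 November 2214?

571

April 18, 2213 → April 18, 2214: 365 days.
April 2214: 30 − 18 = 12 days remain.
Then May (31), June (30), July (31), August (31), September (30), October (31): 31 + 30 + 31 + 31 + 30 + 31 = 184 days.
November 1–10, 2214: 10 days.
Residual: 206 days.
Total: 571 days.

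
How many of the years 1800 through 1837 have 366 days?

Years divisible by 4 in [1800, 1837]: 1800, 1804, 1808, 1812, 1816, 1820, 1824, 1828, 1832, 1836.
Of these, 1800 is divisible by 100 but not 400, so not leap.
Leap years: 10 − 1 = 9.

9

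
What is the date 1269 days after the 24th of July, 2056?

the 14th of January, 2060

Count 1269 days after July 24, 2056:
Day-of-year of July 24, 2056: 206.
Day-of-year of January 14, 2060: 14.
2056 has 366 days, so 366 − 206 = 160 days remain in 2056.
Full years: 2057: 365; 2058: 365; 2059: 365. Sum = 1095.
Total: 160 + 1095 + 14 = 1269 days.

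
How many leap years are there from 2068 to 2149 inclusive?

Years divisible by 4: 2068, 2072, …, 2148 — 21 in all.
Of these, 2100 is divisible by 100 but not 400, so not leap.
Leap years: 21 − 1 = 20.

20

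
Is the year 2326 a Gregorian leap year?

2326 is not a leap year.

No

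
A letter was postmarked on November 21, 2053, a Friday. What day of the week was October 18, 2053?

Count forward from the earlier date (October 18, 2053) to the later (November 21, 2053):
October 2053: 31 − 18 = 13 days remain.
November 1–21, 2053: 21 days.
Total: 13 + 21 = 34 days.
34 mod 7 = 6, so 6 days before Friday is Saturday.

Saturday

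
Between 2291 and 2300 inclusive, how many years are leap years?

2

Years divisible by 4 in [2291, 2300]: 2292, 2296, 2300.
Of these, 2300 is divisible by 100 but not 400, so not leap.
Leap years: 3 − 1 = 2.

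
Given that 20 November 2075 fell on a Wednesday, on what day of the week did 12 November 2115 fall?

From November 20, 2075 to November 20, 2114: 39 years, of which 9 contain a Feb 29 — 30×365 + 9×366 = 14244 days.
(2100 is not a leap year (divisible by 100 but not 400).)
November 2114: 30 − 20 = 10 days remain.
Then 11 full months totalling 335 days.
November 1–12, 2115: 12 days.
Residual: 357 days.
Total: 14601 days.
14601 mod 7 = 6, so 6 days after Wednesday is Tuesday.

Tuesday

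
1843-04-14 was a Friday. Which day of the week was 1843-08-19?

April 1843: 30 − 14 = 16 days remain.
Then May (31), June (30), July (31): 31 + 30 + 31 = 92 days.
August 1–19, 1843: 19 days.
Total: 16 + 92 + 19 = 127 days.
127 mod 7 = 1, so 1 day after Friday is Saturday.

Saturday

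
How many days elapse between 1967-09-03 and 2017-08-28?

18257

Day-of-year of September 3, 1967: 246.
Day-of-year of August 28, 2017: 240.
1967 has 365 days, so 365 − 246 = 119 days remain in 1967.
Full years 1968–2016: 36 common + 13 leap = 36×365 + 13×366 = 17898 days.
Total: 119 + 17898 + 240 = 18257 days.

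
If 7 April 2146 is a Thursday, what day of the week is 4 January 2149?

Day-of-year of April 7, 2146: 97.
Day-of-year of January 4, 2149: 4.
2146 has 365 days, so 365 − 97 = 268 days remain in 2146.
Full years: 2147: 365; 2148: 366. Sum = 731.
Total: 268 + 731 + 4 = 1003 days.
1003 mod 7 = 2, so 2 days after Thursday is Saturday.

Saturday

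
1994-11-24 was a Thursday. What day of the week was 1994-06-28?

Tuesday

Count forward from the earlier date (June 28, 1994) to the later (November 24, 1994):
June 1994: 30 − 28 = 2 days remain.
Then July (31), August (31), September (30), October (31): 31 + 31 + 30 + 31 = 123 days.
November 1–24, 1994: 24 days.
Total: 2 + 123 + 24 = 149 days.
149 mod 7 = 2, so 2 days before Thursday is Tuesday.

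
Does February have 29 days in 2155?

No

2155 is not a leap year.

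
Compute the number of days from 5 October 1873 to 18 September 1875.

713

October 1873: 31 − 5 = 26 days remain.
Then 22 full months totalling 669 days.
September 1–18, 1875: 18 days.
Total: 26 + 669 + 18 = 713 days.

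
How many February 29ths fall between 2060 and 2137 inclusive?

Years divisible by 4: 2060, 2064, …, 2136 — 20 in all.
Of these, 2100 is divisible by 100 but not 400, so not leap.
Leap years: 20 − 1 = 19.

19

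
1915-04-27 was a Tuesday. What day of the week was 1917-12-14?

Day-of-year of April 27, 1915: 117.
Day-of-year of December 14, 1917: 348.
1915 has 365 days, so 365 − 117 = 248 days remain in 1915.
Full years: 1916: 366. Sum = 366.
Total: 248 + 366 + 348 = 962 days.
962 mod 7 = 3, so 3 days after Tuesday is Friday.

Friday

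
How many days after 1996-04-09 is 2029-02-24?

Day-of-year of April 9, 1996: 100.
Day-of-year of February 24, 2029: 55.
1996 has 366 days, so 366 − 100 = 266 days remain in 1996.
Full years 1997–2028: 24 common + 8 leap = 24×365 + 8×366 = 11688 days.
Total: 266 + 11688 + 55 = 12009 days.

12009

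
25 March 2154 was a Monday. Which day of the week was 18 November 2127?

Count forward from the earlier date (November 18, 2127) to the later (March 25, 2154):
Day-of-year of November 18, 2127: 322.
Day-of-year of March 25, 2154: 84.
2127 has 365 days, so 365 − 322 = 43 days remain in 2127.
Full years 2128–2153: 19 common + 7 leap = 19×365 + 7×366 = 9497 days.
Total: 43 + 9497 + 84 = 9624 days.
9624 mod 7 = 6, so 6 days before Monday is Tuesday.

Tuesday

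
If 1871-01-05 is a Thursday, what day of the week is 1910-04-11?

Monday

From January 5, 1871 to January 5, 1910: 39 years, of which 9 contain a Feb 29 — 30×365 + 9×366 = 14244 days.
(1900 is not a leap year (divisible by 100 but not 400).)
January 1910: 31 − 5 = 26 days remain.
Then February 1910 (28), March (31): 28 + 31 = 59 days.
April 1–11, 1910: 11 days.
Residual: 96 days.
Total: 14340 days.
14340 mod 7 = 4, so 4 days after Thursday is Monday.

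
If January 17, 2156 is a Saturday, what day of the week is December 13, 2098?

Saturday

Count forward from the earlier date (December 13, 2098) to the later (January 17, 2156):
Day-of-year of December 13, 2098: 347.
Day-of-year of January 17, 2156: 17.
2098 has 365 days, so 365 − 347 = 18 days remain in 2098.
Full years 2099–2155: 44 common + 13 leap = 44×365 + 13×366 = 20818 days.
Total: 18 + 20818 + 17 = 20853 days.
20853 is a multiple of 7, so December 13, 2098 falls on the same weekday: Saturday.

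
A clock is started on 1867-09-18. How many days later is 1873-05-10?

2061

September 18, 1867 → September 18, 1868: 366 days (1868 is a leap year).
September 18, 1868 → September 18, 1869: 365 days.
September 18, 1869 → September 18, 1870: 365 days.
September 18, 1870 → September 18, 1871: 365 days.
September 18, 1871 → September 18, 1872: 366 days (1872 is a leap year).
September 1872: 30 − 18 = 12 days remain.
Then October (31), November (30), December (31), January (31), February 1873 (28), March (31), April (30): 31 + 30 + 31 + 31 + 28 + 31 + 30 = 212 days.
May 1–10, 1873: 10 days.
Residual: 234 days.
Total: 2061 days.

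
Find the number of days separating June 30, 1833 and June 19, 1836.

June 30, 1833 → June 30, 1834: 365 days.
June 30, 1834 → June 30, 1835: 365 days.
June 1835: 30 − 30 = 0 days remain.
Then 11 full months totalling 336 days.
June 1–19, 1836: 19 days.
Residual: 355 days.
Total: 1085 days.

1085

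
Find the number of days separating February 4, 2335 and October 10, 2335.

February 2335: 28 − 4 = 24 days remain (2335 is not a leap year, so February has 28 days).
Then March (31), April (30), May (31), June (30), July (31), August (31), September (30): 31 + 30 + 31 + 30 + 31 + 31 + 30 = 214 days.
October 1–10, 2335: 10 days.
Total: 24 + 214 + 10 = 248 days.

248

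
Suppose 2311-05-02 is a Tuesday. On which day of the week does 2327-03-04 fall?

From May 2, 2311 to May 2, 2326: 15 years, of which 4 contain a Feb 29 — 11×365 + 4×366 = 5479 days.
May 2326: 31 − 2 = 29 days remain.
Then 9 full months totalling 273 days.
March 1–4, 2327: 4 days.
Residual: 306 days.
Total: 5785 days.
5785 mod 7 = 3, so 3 days after Tuesday is Friday.

Friday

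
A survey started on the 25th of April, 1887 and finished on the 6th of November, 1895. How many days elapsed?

3117

From April 25, 1887 to April 25, 1895: 8 years, of which 2 contain a Feb 29 — 6×365 + 2×366 = 2922 days.
April 1895: 30 − 25 = 5 days remain.
Then May (31), June (30), July (31), August (31), September (30), October (31): 31 + 30 + 31 + 31 + 30 + 31 = 184 days.
November 1–6, 1895: 6 days.
Residual: 195 days.
Total: 3117 days.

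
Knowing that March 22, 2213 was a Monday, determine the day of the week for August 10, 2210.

Count forward from the earlier date (August 10, 2210) to the later (March 22, 2213):
August 10, 2210 → August 10, 2211: 365 days.
August 10, 2211 → August 10, 2212: 366 days (2212 is a leap year).
August 2212: 31 − 10 = 21 days remain.
Then September (30), October (31), November (30), December (31), January (31), February 2213 (28): 30 + 31 + 30 + 31 + 31 + 28 = 181 days.
March 1–22, 2213: 22 days.
Residual: 224 days.
Total: 955 days.
955 mod 7 = 3, so 3 days before Monday is Friday.

Friday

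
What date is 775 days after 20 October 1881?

4 December 1883

Count 775 days after October 20, 1881:
October 1881: 31 − 20 = 11 days remain.
Then 25 full months totalling 760 days.
December 1–4, 1883: 4 days.
Total: 11 + 760 + 4 = 775 days.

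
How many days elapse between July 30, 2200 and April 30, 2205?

1735

Day-of-year of July 30, 2200: 211.
Day-of-year of April 30, 2205: 120.
2200 has 365 days, so 365 − 211 = 154 days remain in 2200.
Full years: 2201: 365; 2202: 365; 2203: 365; 2204: 366. Sum = 1461.
Total: 154 + 1461 + 120 = 1735 days.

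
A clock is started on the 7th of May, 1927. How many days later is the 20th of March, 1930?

1048

May 7, 1927 → May 7, 1928: 366 days (1928 is a leap year).
May 7, 1928 → May 7, 1929: 365 days.
May 1929: 31 − 7 = 24 days remain.
Then 9 full months totalling 273 days.
March 1–20, 1930: 20 days.
Residual: 317 days.
Total: 1048 days.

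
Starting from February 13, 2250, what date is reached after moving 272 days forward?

November 12, 2250

Count 272 days after February 13, 2250:
February 2250: 28 − 13 = 15 days remain (2250 is not a leap year, so February has 28 days).
Then March (31), April (30), May (31), June (30), July (31), August (31), September (30), October (31): 31 + 30 + 31 + 30 + 31 + 31 + 30 + 31 = 245 days.
November 1–12, 2250: 12 days.
Total: 15 + 245 + 12 = 272 days.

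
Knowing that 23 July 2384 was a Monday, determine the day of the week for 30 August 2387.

Sunday

Day-of-year of July 23, 2384: 205.
Day-of-year of August 30, 2387: 242.
2384 has 366 days, so 366 − 205 = 161 days remain in 2384.
Full years: 2385: 365; 2386: 365. Sum = 730.
Total: 161 + 730 + 242 = 1133 days.
1133 mod 7 = 6, so 6 days after Monday is Sunday.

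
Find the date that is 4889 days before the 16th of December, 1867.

the 28th of July, 1854

Count 4889 days before December 16, 1867:
From July 28, 1854 to July 28, 1867: 13 years, of which 3 contain a Feb 29 — 10×365 + 3×366 = 4748 days.
July 1867: 31 − 28 = 3 days remain.
Then August (31), September (30), October (31), November (30): 31 + 30 + 31 + 30 = 122 days.
December 1–16, 1867: 16 days.
Residual: 141 days.
Total: 4889 days.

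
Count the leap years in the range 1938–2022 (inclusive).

21

Years divisible by 4: 1940, 1944, …, 2020 — 21 in all.
2000 is divisible by 400, so still leap.
No century exceptions apply. Count: 21.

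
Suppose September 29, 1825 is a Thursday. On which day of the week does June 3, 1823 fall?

Count forward from the earlier date (June 3, 1823) to the later (September 29, 1825):
June 3, 1823 → June 3, 1824: 366 days (1824 is a leap year).
June 3, 1824 → June 3, 1825: 365 days.
June 1825: 30 − 3 = 27 days remain.
Then July (31), August (31): 31 + 31 = 62 days.
September 1–29, 1825: 29 days.
Residual: 118 days.
Total: 849 days.
849 mod 7 = 2, so 2 days before Thursday is Tuesday.

Tuesday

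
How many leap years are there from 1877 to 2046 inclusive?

Years divisible by 4: 1880, 1884, …, 2044 — 42 in all.
Of these, 1900 is divisible by 100 but not 400, so not leap.
2000 is divisible by 400, so still leap.
Leap years: 42 − 1 = 41.

41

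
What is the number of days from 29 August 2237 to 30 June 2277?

From August 29, 2237 to August 29, 2276: 39 years, of which 10 contain a Feb 29 — 29×365 + 10×366 = 14245 days.
August 2276: 31 − 29 = 2 days remain.
Then 9 full months totalling 273 days.
June 1–30, 2277: 30 days.
Residual: 305 days.
Total: 14550 days.

14550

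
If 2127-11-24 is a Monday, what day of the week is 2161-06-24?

Day-of-year of November 24, 2127: 328.
Day-of-year of June 24, 2161: 175.
2127 has 365 days, so 365 − 328 = 37 days remain in 2127.
Full years 2128–2160: 24 common + 9 leap = 24×365 + 9×366 = 12054 days.
Total: 37 + 12054 + 175 = 12266 days.
12266 mod 7 = 2, so 2 days after Monday is Wednesday.

Wednesday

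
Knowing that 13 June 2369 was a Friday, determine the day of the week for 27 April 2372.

June 13, 2369 → June 13, 2370: 365 days.
June 13, 2370 → June 13, 2371: 365 days.
June 2371: 30 − 13 = 17 days remain.
Then 9 full months totalling 275 days.
April 1–27, 2372: 27 days.
Residual: 319 days.
Total: 1049 days.
1049 mod 7 = 6, so 6 days after Friday is Thursday.

Thursday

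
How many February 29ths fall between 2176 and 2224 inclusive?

12

Years divisible by 4: 2176, 2180, …, 2224 — 13 in all.
Of these, 2200 is divisible by 100 but not 400, so not leap.
Leap years: 13 − 1 = 12.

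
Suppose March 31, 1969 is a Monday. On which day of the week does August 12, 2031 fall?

Day-of-year of March 31, 1969: 90.
Day-of-year of August 12, 2031: 224.
1969 has 365 days, so 365 − 90 = 275 days remain in 1969.
Full years 1970–2030: 46 common + 15 leap = 46×365 + 15×366 = 22280 days.
Total: 275 + 22280 + 224 = 22779 days.
22779 mod 7 = 1, so 1 day after Monday is Tuesday.

Tuesday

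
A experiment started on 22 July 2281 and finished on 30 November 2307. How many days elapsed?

Day-of-year of July 22, 2281: 203.
Day-of-year of November 30, 2307: 334.
2281 has 365 days, so 365 − 203 = 162 days remain in 2281.
Full years 2282–2306: 20 common + 5 leap = 20×365 + 5×366 = 9130 days.
Total: 162 + 9130 + 334 = 9626 days.

9626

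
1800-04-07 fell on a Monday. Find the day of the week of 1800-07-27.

Sunday

April 1800: 30 − 7 = 23 days remain.
Then May (31), June (30): 31 + 30 = 61 days.
July 1–27, 1800: 27 days.
Total: 23 + 61 + 27 = 111 days.
111 mod 7 = 6, so 6 days after Monday is Sunday.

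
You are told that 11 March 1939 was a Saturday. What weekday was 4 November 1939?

March 1939: 31 − 11 = 20 days remain.
Then April (30), May (31), June (30), July (31), August (31), September (30), October (31): 30 + 31 + 30 + 31 + 31 + 30 + 31 = 214 days.
November 1–4, 1939: 4 days.
Total: 20 + 214 + 4 = 238 days.
238 is a multiple of 7, so 4 November 1939 falls on the same weekday: Saturday.

Saturday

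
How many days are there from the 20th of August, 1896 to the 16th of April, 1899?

Day-of-year of August 20, 1896: 233.
Day-of-year of April 16, 1899: 106.
1896 has 366 days, so 366 − 233 = 133 days remain in 1896.
Full years: 1897: 365; 1898: 365. Sum = 730.
Total: 133 + 730 + 106 = 969 days.

969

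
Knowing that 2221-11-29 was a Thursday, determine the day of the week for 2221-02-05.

Count forward from the earlier date (February 5, 2221) to the later (November 29, 2221):
February 2221: 28 − 5 = 23 days remain (2221 is not a leap year, so February has 28 days).
Then March (31), April (30), May (31), June (30), July (31), August (31), September (30), October (31): 31 + 30 + 31 + 30 + 31 + 31 + 30 + 31 = 245 days.
November 1–29, 2221: 29 days.
Total: 23 + 245 + 29 = 297 days.
297 mod 7 = 3, so 3 days before Thursday is Monday.

Monday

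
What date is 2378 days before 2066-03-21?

2059-09-16

Count 2378 days before March 21, 2066:
September 16, 2059 → September 16, 2060: 366 days (2060 is a leap year).
September 16, 2060 → September 16, 2061: 365 days.
September 16, 2061 → September 16, 2062: 365 days.
September 16, 2062 → September 16, 2063: 365 days.
September 16, 2063 → September 16, 2064: 366 days (2064 is a leap year).
September 16, 2064 → September 16, 2065: 365 days.
September 2065: 30 − 16 = 14 days remain.
Then October (31), November (30), December (31), January (31), February 2066 (28): 31 + 30 + 31 + 31 + 28 = 151 days.
March 1–21, 2066: 21 days.
Residual: 186 days.
Total: 2378 days.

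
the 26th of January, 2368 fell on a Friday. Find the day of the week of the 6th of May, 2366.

Friday

Count forward from the earlier date (May 6, 2366) to the later (January 26, 2368):
May 6, 2366 → May 6, 2367: 365 days.
May 2367: 31 − 6 = 25 days remain.
Then June (30), July (31), August (31), September (30), October (31), November (30), December (31): 30 + 31 + 31 + 30 + 31 + 30 + 31 = 214 days.
January 1–26, 2368: 26 days.
Residual: 265 days.
Total: 630 days.
630 is a multiple of 7, so the 6th of May, 2366 falls on the same weekday: Friday.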